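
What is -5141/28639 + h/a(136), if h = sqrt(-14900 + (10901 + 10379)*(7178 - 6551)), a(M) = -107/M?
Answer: -5141/28639 - 272*sqrt(3331915)/107 ≈ -4640.3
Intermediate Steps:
h = 2*sqrt(3331915) (h = sqrt(-14900 + 21280*627) = sqrt(-14900 + 13342560) = sqrt(13327660) = 2*sqrt(3331915) ≈ 3650.7)
-5141/28639 + h/a(136) = -5141/28639 + (2*sqrt(3331915))/((-107/136)) = -5141*1/28639 + (2*sqrt(3331915))/((-107*1/136)) = -5141/28639 + (2*sqrt(3331915))/(-107/136) = -5141/28639 + (2*sqrt(3331915))*(-136/107) = -5141/28639 - 272*sqrt(3331915)/107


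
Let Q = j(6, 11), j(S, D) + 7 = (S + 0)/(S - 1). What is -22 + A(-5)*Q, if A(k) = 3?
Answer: -197/5 ≈ -39.400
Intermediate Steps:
j(S, D) = -7 + S/(-1 + S) (j(S, D) = -7 + (S + 0)/(S - 1) = -7 + S/(-1 + S))
Q = -29/5 (Q = (7 - 6*6)/(-1 + 6) = (7 - 36)/5 = (1/5)*(-29) = -29/5 ≈ -5.8000)
-22 + A(-5)*Q = -22 + 3*(-29/5) = -22 - 87/5 = -197/5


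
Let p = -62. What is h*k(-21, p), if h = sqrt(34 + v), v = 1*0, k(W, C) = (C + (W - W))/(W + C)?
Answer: 62*sqrt(34)/83 ≈ 4.3557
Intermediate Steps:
k(W, C) = C/(C + W) (k(W, C) = (C + 0)/(C + W) = C/(C + W))
v = 0
h = sqrt(34) (h = sqrt(34 + 0) = sqrt(34) ≈ 5.8309)
h*k(-21, p) = sqrt(34)*(-62/(-62 - 21)) = sqrt(34)*(-62/(-83)) = sqrt(34)*(-62*(-1/83)) = sqrt(34)*(62/83) = 62*sqrt(34)/83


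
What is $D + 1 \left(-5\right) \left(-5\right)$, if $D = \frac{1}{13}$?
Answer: $\frac{326}{13} \approx 25.077$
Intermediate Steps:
$D = \frac{1}{13} \approx 0.076923$
$D + 1 \left(-5\right) \left(-5\right) = \frac{1}{13} + 1 \left(-5\right) \left(-5\right) = \frac{1}{13} - -25 = \frac{1}{13} + 25 = \frac{326}{13}$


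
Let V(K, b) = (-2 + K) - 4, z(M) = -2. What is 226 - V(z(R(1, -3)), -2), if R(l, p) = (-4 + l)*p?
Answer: 234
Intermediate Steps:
R(l, p) = p*(-4 + l)
V(K, b) = -6 + K
226 - V(z(R(1, -3)), -2) = 226 - (-6 - 2) = 226 - 1*(-8) = 226 + 8 = 234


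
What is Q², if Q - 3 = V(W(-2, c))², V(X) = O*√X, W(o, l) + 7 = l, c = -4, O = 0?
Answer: 9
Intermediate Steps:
W(o, l) = -7 + l
V(X) = 0 (V(X) = 0*√X = 0)
Q = 3 (Q = 3 + 0² = 3 + 0 = 3)
Q² = 3² = 9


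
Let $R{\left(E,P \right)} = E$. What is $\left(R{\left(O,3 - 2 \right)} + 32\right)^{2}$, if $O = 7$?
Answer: $1521$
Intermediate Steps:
$\left(R{\left(O,3 - 2 \right)} + 32\right)^{2} = \left(7 + 32\right)^{2} = 39^{2} = 1521$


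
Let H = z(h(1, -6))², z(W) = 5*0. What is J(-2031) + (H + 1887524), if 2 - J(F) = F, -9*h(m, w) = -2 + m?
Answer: 1889557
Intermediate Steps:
h(m, w) = 2/9 - m/9 (h(m, w) = -(-2 + m)/9 = 2/9 - m/9)
z(W) = 0
J(F) = 2 - F
H = 0 (H = 0² = 0)
J(-2031) + (H + 1887524) = (2 - 1*(-2031)) + (0 + 1887524) = (2 + 2031) + 1887524 = 2033 + 1887524 = 1889557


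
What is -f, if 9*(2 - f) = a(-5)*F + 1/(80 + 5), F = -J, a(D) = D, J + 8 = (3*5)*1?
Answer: 482/255 ≈ 1.8902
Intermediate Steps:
J = 7 (J = -8 + (3*5)*1 = -8 + 15*1 = -8 + 15 = 7)
F = -7 (F = -1*7 = -7)
f = -482/255 (f = 2 - (-5*(-7) + 1/(80 + 5))/9 = 2 - (35 + 1/85)/9 = 2 - 1/9*2976/85 = 2 - 992/255 = -482/255 ≈ -1.8902)
-f = -1*(-482/255) = 482/255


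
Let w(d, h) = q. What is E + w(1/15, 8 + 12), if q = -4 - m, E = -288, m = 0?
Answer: -292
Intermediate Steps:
q = -4 (q = -4 - 1*0 = -4 + 0 = -4)
w(d, h) = -4
E + w(1/15, 8 + 12) = -288 - 4 = -292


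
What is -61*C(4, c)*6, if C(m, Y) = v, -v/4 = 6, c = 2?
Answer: 8784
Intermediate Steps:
v = -24 (v = -4*6 = -24)
C(m, Y) = -24
-61*C(4, c)*6 = -(-1464)*6 = -61*(-144) = 8784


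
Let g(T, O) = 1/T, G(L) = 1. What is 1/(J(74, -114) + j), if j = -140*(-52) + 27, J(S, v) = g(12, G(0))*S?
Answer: 6/43879 ≈ 0.00013674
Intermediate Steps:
J(S, v) = S/12
j = 7307 (j = 7280 + 27 = 7307)
1/(J(74, -114) + j) = 1/((1/12)*74 + 7307) = 1/(37/6 + 7307) = 1/(43879/6) = 6/43879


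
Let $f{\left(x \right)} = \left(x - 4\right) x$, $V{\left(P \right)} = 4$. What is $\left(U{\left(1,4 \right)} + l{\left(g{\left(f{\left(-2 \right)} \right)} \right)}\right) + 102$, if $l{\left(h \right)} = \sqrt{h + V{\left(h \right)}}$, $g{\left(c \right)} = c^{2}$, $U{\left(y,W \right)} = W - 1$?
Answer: $105 + 2 \sqrt{37} \approx 117.17$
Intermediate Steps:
$U{\left(y,W \right)} = -1 + W$ ($U{\left(y,W \right)} = W - 1 = -1 + W$)
$f{\left(x \right)} = x \left(-4 + x\right)$ ($f{\left(x \right)} = \left(-4 + x\right) x = x \left(-4 + x\right)$)
$l{\left(h \right)} = \sqrt{4 + h}$ ($l{\left(h \right)} = \sqrt{h + 4} = \sqrt{4 + h}$)
$\left(U{\left(1,4 \right)} + l{\left(g{\left(f{\left(-2 \right)} \right)} \right)}\right) + 102 = \left(\left(-1 + 4\right) + \sqrt{4 + \left(- 2 \left(-4 - 2\right)\right)^{2}}\right) + 102 = \left(3 + \sqrt{4 + \left(\left(-2\right) \left(-6\right)\right)^{2}}\right) + 102 = \left(3 + \sqrt{4 + 12^{2}}\right) + 102 = \left(3 + \sqrt{4 + 144}\right) + 102 = \left(3 + \sqrt{148}\right) + 102 = \left(3 + 2 \sqrt{37}\right) + 102 = 105 + 2 \sqrt{37}$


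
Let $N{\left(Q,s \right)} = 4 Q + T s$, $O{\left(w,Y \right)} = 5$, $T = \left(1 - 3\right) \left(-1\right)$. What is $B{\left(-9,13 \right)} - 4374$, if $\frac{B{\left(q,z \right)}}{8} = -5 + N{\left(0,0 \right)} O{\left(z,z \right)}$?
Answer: $-4414$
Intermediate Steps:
$T = 2$ ($T = \left(-2\right) \left(-1\right) = 2$)
$N{\left(Q,s \right)} = 2 s + 4 Q$ ($N{\left(Q,s \right)} = 4 Q + 2 s = 2 s + 4 Q$)
$B{\left(q,z \right)} = -40$ ($B{\left(q,z \right)} = 8 \left(-5 + \left(2 \cdot 0 + 4 \cdot 0\right) 5\right) = 8 \left(-5 + \left(0 + 0\right) 5\right) = 8 \left(-5 + 0 \cdot 5\right) = 8 \left(-5 + 0\right) = 8 \left(-5\right) = -40$)
$B{\left(-9,13 \right)} - 4374 = -40 - 4374 = -4414$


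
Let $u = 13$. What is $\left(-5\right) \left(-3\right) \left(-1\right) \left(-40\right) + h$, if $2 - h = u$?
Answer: $589$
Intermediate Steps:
$h = -11$ ($h = 2 - 13 = -11$)
$\left(-5\right) \left(-3\right) \left(-1\right) \left(-40\right) + h = \left(-5\right) \left(-3\right) \left(-1\right) \left(-40\right) - 11 = 15 \left(-1\right) \left(-40\right) - 11 = \left(-15\right) \left(-40\right) - 11 = 600 - 11 = 589$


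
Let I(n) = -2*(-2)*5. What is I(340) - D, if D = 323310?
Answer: -323290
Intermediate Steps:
I(n) = 20 (I(n) = 4*5 = 20)
I(340) - D = 20 - 1*323310 = 20 - 323310 = -323290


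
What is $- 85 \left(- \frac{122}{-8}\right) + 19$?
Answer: $- \frac{5109}{4} \approx -1277.3$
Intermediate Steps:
$- 85 \left(- \frac{122}{-8}\right) + 19 = - 85 \left(\left(-122\right) \left(- \frac{1}{8}\right)\right) + 19 = \left(-85\right) \frac{61}{4} + 19 = - \frac{5185}{4} + 19 = - \frac{5109}{4}$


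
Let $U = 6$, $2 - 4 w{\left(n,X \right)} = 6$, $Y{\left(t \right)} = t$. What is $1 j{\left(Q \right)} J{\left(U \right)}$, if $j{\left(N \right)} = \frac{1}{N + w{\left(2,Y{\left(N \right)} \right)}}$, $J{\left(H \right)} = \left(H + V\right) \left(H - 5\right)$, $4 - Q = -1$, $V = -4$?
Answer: $\frac{1}{2} \approx 0.5$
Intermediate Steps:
$w{\left(n,X \right)} = -1$ ($w{\left(n,X \right)} = \frac{1}{2} - \frac{3}{2} = -1$)
$Q = 5$ ($Q = 4 - -1 = 4 + 1 = 5$)
$J{\left(H \right)} = \left(-5 + H\right) \left(-4 + H\right)$ ($J{\left(H \right)} = \left(H - 4\right) \left(H - 5\right) = \left(-4 + H\right) \left(-5 + H\right) = \left(-5 + H\right) \left(-4 + H\right)$)
$j{\left(N \right)} = \frac{1}{-1 + N}$ ($j{\left(N \right)} = \frac{1}{N - 1} = \frac{1}{-1 + N}$)
$1 j{\left(Q \right)} J{\left(U \right)} = 1 \frac{1}{-1 + 5} \left(20 + 6^{2} - 54\right) = 1 \cdot \frac{1}{4} \left(20 + 36 - 54\right) = 1 \cdot \frac{1}{4} \cdot 2 = \frac{1}{4} \cdot 2 = \frac{1}{2}$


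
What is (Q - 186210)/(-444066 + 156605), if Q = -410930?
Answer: 597140/287461 ≈ 2.0773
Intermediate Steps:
(Q - 186210)/(-444066 + 156605) = (-410930 - 186210)/(-444066 + 156605) = -597140/(-287461) = -597140*(-1/287461) = 597140/287461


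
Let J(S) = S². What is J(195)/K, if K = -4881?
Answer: -12675/1627 ≈ -7.7904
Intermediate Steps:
J(195)/K = 195²/(-4881) = 38025*(-1/4881) = -12675/1627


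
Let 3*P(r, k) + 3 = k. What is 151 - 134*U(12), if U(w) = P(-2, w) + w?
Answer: -1859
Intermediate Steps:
P(r, k) = -1 + k/3
U(w) = -1 + 4*w/3 (U(w) = (-1 + w/3) + w = -1 + 4*w/3)
151 - 134*U(12) = 151 - 134*(-1 + (4/3)*12) = 151 - 134*(-1 + 16) = 151 - 134*15 = 151 - 2010 = -1859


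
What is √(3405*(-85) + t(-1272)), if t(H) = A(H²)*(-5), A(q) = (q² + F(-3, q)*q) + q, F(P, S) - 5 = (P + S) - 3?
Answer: I*√26178722531985 ≈ 5.1165e+6*I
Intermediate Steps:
F(P, S) = 2 + P + S (F(P, S) = 5 + ((P + S) - 3) = 5 + (-3 + P + S) = 2 + P + S)
A(q) = q + q² + q*(-1 + q) (A(q) = (q² + (2 - 3 + q)*q) + q = (q² + (-1 + q)*q) + q = (q² + q*(-1 + q)) + q = q + q² + q*(-1 + q))
t(H) = -10*H⁴ (t(H) = (2*(H²)²)*(-5) = (2*H⁴)*(-5) = -10*H⁴)
√(3405*(-85) + t(-1272)) = √(3405*(-85) - 10*(-1272)⁴) = √(-289425 - 10*2617872224256) = √(-289425 - 26178722242560) = √(-26178722531985) = I*√26178722531985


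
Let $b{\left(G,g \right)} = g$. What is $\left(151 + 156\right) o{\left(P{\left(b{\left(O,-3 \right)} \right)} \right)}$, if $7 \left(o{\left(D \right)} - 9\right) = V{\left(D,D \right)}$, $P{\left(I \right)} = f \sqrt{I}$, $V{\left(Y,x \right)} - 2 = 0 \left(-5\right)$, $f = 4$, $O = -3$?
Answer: $\frac{19955}{7} \approx 2850.7$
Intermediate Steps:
$V{\left(Y,x \right)} = 2$ ($V{\left(Y,x \right)} = 2 + 0 \left(-5\right) = 2 + 0 = 2$)
$P{\left(I \right)} = 4 \sqrt{I}$
$o{\left(D \right)} = \frac{65}{7}$ ($o{\left(D \right)} = 9 + \frac{1}{7} \cdot 2 = 9 + \frac{2}{7} = \frac{65}{7}$)
$\left(151 + 156\right) o{\left(P{\left(b{\left(O,-3 \right)} \right)} \right)} = \left(151 + 156\right) \frac{65}{7} = 307 \cdot \frac{65}{7} = \frac{19955}{7}$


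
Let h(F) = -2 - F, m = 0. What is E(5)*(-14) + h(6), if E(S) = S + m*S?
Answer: -78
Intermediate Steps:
E(S) = S (E(S) = S + 0*S = S + 0 = S)
E(5)*(-14) + h(6) = 5*(-14) + (-2 - 1*6) = -70 + (-2 - 6) = -70 - 8 = -78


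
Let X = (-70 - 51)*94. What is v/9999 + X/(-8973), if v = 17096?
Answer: 3297914/1107667 ≈ 2.9774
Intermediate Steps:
X = -11374 (X = -121*94 = -11374)
v/9999 + X/(-8973) = 17096/9999 - 11374/(-8973) = 17096*(1/9999) - 11374*(-1/8973) = 17096/9999 + 11374/8973 = 3297914/1107667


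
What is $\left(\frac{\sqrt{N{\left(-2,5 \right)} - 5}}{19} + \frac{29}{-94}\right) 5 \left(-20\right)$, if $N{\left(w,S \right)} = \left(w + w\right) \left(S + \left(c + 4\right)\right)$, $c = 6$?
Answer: $\frac{1450}{47} - \frac{100 i \sqrt{65}}{19} \approx 30.851 - 42.433 i$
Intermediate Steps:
$N{\left(w,S \right)} = 2 w \left(10 + S\right)$ ($N{\left(w,S \right)} = \left(w + w\right) \left(S + \left(6 + 4\right)\right) = 2 w \left(S + 10\right) = 2 w \left(10 + S\right)$)
$\left(\frac{\sqrt{N{\left(-2,5 \right)} - 5}}{19} + \frac{29}{-94}\right) 5 \left(-20\right) = \left(\frac{\sqrt{2 \left(-2\right) \left(10 + 5\right) - 5}}{19} + \frac{29}{-94}\right) 5 \left(-20\right) = \left(\sqrt{2 \left(-2\right) 15 - 5} \cdot \frac{1}{19} + 29 \left(- \frac{1}{94}\right)\right) \left(-100\right) = \left(\sqrt{-60 - 5} \cdot \frac{1}{19} - \frac{29}{94}\right) \left(-100\right) = \left(\sqrt{-65} \cdot \frac{1}{19} - \frac{29}{94}\right) \left(-100\right) = \left(i \sqrt{65} \cdot \frac{1}{19} - \frac{29}{94}\right) \left(-100\right) = \left(\frac{i \sqrt{65}}{19} - \frac{29}{94}\right) \left(-100\right) = \left(- \frac{29}{94} + \frac{i \sqrt{65}}{19}\right) \left(-100\right) = \frac{1450}{47} - \frac{100 i \sqrt{65}}{19}$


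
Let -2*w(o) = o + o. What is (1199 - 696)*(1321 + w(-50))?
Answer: 689613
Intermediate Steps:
w(o) = -o (w(o) = -(o + o)/2 = -o)
(1199 - 696)*(1321 + w(-50)) = (1199 - 696)*(1321 - 1*(-50)) = 503*(1321 + 50) = 503*1371 = 689613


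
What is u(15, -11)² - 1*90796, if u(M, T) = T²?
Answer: -76155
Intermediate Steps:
u(15, -11)² - 1*90796 = ((-11)²)² - 1*90796 = 121² - 90796 = 14641 - 90796 = -76155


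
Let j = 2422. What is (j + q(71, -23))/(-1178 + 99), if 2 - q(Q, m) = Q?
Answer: -181/83 ≈ -2.1807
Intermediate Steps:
q(Q, m) = 2 - Q
(j + q(71, -23))/(-1178 + 99) = (2422 + (2 - 1*71))/(-1178 + 99) = (2422 + (2 - 71))/(-1079) = (2422 - 69)*(-1/1079) = 2353*(-1/1079) = -181/83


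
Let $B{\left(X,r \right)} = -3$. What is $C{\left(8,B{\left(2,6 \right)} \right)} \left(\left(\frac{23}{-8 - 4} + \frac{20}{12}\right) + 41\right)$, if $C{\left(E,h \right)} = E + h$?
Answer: $\frac{815}{4} \approx 203.75$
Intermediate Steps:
$C{\left(8,B{\left(2,6 \right)} \right)} \left(\left(\frac{23}{-8 - 4} + \frac{20}{12}\right) + 41\right) = \left(8 - 3\right) \left(\left(\frac{23}{-8 - 4} + \frac{20}{12}\right) + 41\right) = 5 \left(\left(\frac{23}{-12} + 20 \cdot \frac{1}{12}\right) + 41\right) = 5 \left(\left(23 \left(- \frac{1}{12}\right) + \frac{5}{3}\right) + 41\right) = 5 \left(\left(- \frac{23}{12} + \frac{5}{3}\right) + 41\right) = 5 \left(- \frac{1}{4} + 41\right) = 5 \cdot \frac{163}{4} = \frac{815}{4}$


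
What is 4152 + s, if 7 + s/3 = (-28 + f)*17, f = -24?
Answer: 1479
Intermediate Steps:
s = -2673 (s = -21 + 3*((-28 - 24)*17) = -21 + 3*(-52*17) = -21 + 3*(-884) = -21 - 2652 = -2673)
4152 + s = 4152 - 2673 = 1479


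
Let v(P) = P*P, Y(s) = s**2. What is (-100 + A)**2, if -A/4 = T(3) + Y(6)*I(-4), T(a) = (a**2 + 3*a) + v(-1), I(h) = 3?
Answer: 369664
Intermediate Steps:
v(P) = P**2
T(a) = 1 + a**2 + 3*a (T(a) = (a**2 + 3*a) + (-1)**2 = (a**2 + 3*a) + 1 = 1 + a**2 + 3*a)
A = -508 (A = -4*((1 + 3**2 + 3*3) + 6**2*3) = -4*((1 + 9 + 9) + 36*3) = -4*(19 + 108) = -4*127 = -508)
(-100 + A)**2 = (-100 - 508)**2 = (-608)**2 = 369664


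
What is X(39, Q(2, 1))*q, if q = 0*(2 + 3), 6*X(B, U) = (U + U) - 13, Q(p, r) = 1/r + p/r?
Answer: 0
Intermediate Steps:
Q(p, r) = 1/r + p/r
X(B, U) = -13/6 + U/3 (X(B, U) = ((U + U) - 13)/6 = (2*U - 13)/6 = (-13 + 2*U)/6 = -13/6 + U/3)
q = 0 (q = 0*5 = 0)
X(39, Q(2, 1))*q = (-13/6 + ((1 + 2)/1)/3)*0 = (-13/6 + (1*3)/3)*0 = (-13/6 + (⅓)*3)*0 = (-13/6 + 1)*0 = -7/6*0 = 0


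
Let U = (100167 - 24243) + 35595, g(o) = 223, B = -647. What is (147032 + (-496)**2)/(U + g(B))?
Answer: 196524/55871 ≈ 3.5175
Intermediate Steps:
U = 111519 (U = 75924 + 35595 = 111519)
(147032 + (-496)**2)/(U + g(B)) = (147032 + (-496)**2)/(111519 + 223) = (147032 + 246016)/111742 = 393048*(1/111742) = 196524/55871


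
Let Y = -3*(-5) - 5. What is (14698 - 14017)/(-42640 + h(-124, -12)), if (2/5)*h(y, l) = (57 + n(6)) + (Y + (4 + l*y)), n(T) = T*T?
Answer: -1362/77305 ≈ -0.017619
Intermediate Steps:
n(T) = T²
Y = 10 (Y = 15 - 5 = 10)
h(y, l) = 535/2 + 5*l*y/2 (h(y, l) = 5*((57 + 6²) + (10 + (4 + l*y)))/2 = 5*((57 + 36) + (14 + l*y))/2 = 5*(93 + (14 + l*y))/2 = 5*(107 + l*y)/2 = 535/2 + 5*l*y/2)
(14698 - 14017)/(-42640 + h(-124, -12)) = (14698 - 14017)/(-42640 + (535/2 + (5/2)*(-12)*(-124))) = 681/(-42640 + (535/2 + 3720)) = 681/(-42640 + 7975/2) = 681/(-77305/2) = 681*(-2/77305) = -1362/77305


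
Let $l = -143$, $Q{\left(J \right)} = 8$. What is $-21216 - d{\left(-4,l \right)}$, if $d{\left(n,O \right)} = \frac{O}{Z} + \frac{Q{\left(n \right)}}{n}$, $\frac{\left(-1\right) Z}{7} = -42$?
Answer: $- \frac{6236773}{294} \approx -21214.0$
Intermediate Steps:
$Z = 294$ ($Z = \left(-7\right) \left(-42\right) = 294$)
$d{\left(n,O \right)} = \frac{8}{n} + \frac{O}{294}$ ($d{\left(n,O \right)} = \frac{O}{294} + \frac{8}{n} = \frac{8}{n} + \frac{O}{294}$)
$-21216 - d{\left(-4,l \right)} = -21216 - \left(\frac{8}{-4} + \frac{1}{294} \left(-143\right)\right) = -21216 - \left(8 \left(- \frac{1}{4}\right) - \frac{143}{294}\right) = -21216 - \left(-2 - \frac{143}{294}\right) = -21216 - - \frac{731}{294} = -21216 + \frac{731}{294} = - \frac{6236773}{294}$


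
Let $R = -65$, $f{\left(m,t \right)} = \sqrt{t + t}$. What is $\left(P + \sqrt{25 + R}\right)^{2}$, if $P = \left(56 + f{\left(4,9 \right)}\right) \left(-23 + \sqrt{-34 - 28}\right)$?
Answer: $\left(-1288 - 69 \sqrt{2} + 2 i \sqrt{10} + 6 i \sqrt{31} + 56 i \sqrt{62}\right)^{2} \approx 1.6888 \cdot 10^{6} - 1.332 \cdot 10^{6} i$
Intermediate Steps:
$f{\left(m,t \right)} = \sqrt{2} \sqrt{t}$ ($f{\left(m,t \right)} = \sqrt{2 t} = \sqrt{2} \sqrt{t}$)
$P = \left(-23 + i \sqrt{62}\right) \left(56 + 3 \sqrt{2}\right)$ ($P = \left(56 + \sqrt{2} \sqrt{9}\right) \left(-23 + \sqrt{-34 - 28}\right) = \left(56 + \sqrt{2} \cdot 3\right) \left(-23 + \sqrt{-62}\right) = \left(56 + 3 \sqrt{2}\right) \left(-23 + i \sqrt{62}\right) = \left(-23 + i \sqrt{62}\right) \left(56 + 3 \sqrt{2}\right) \approx -1385.6 + 474.35 i$)
$\left(P + \sqrt{25 + R}\right)^{2} = \left(\left(-1288 - 69 \sqrt{2} + 6 i \sqrt{31} + 56 i \sqrt{62}\right) + \sqrt{25 - 65}\right)^{2} = \left(\left(-1288 - 69 \sqrt{2} + 6 i \sqrt{31} + 56 i \sqrt{62}\right) + \sqrt{-40}\right)^{2} = \left(\left(-1288 - 69 \sqrt{2} + 6 i \sqrt{31} + 56 i \sqrt{62}\right) + 2 i \sqrt{10}\right)^{2} = \left(-1288 - 69 \sqrt{2} + 2 i \sqrt{10} + 6 i \sqrt{31} + 56 i \sqrt{62}\right)^{2}$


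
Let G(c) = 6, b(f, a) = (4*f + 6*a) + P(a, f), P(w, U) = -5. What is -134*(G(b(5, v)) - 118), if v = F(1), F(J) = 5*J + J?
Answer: 15008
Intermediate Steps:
F(J) = 6*J
v = 6 (v = 6*1 = 6)
b(f, a) = -5 + 4*f + 6*a (b(f, a) = (4*f + 6*a) - 5 = -5 + 4*f + 6*a)
-134*(G(b(5, v)) - 118) = -134*(6 - 118) = -134*(-112) = 15008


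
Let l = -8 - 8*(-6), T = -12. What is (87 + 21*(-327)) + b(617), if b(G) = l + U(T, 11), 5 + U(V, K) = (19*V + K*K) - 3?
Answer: -6855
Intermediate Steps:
U(V, K) = -8 + K² + 19*V (U(V, K) = -5 + ((19*V + K*K) - 3) = -5 + ((19*V + K²) - 3) = -5 + ((K² + 19*V) - 3) = -5 + (-3 + K² + 19*V) = -8 + K² + 19*V)
l = 40 (l = -8 + 48 = 40)
b(G) = -75 (b(G) = 40 + (-8 + 11² + 19*(-12)) = 40 + (-8 + 121 - 228) = 40 - 115 = -75)
(87 + 21*(-327)) + b(617) = (87 + 21*(-327)) - 75 = (87 - 6867) - 75 = -6780 - 75 = -6855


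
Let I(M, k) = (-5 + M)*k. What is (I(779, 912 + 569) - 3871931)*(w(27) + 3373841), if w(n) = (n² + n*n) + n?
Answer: -9199913432662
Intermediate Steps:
w(n) = n + 2*n² (w(n) = (n² + n²) + n = 2*n² + n = n + 2*n²)
I(M, k) = k*(-5 + M)
(I(779, 912 + 569) - 3871931)*(w(27) + 3373841) = ((912 + 569)*(-5 + 779) - 3871931)*(27*(1 + 2*27) + 3373841) = (1481*774 - 3871931)*(27*(1 + 54) + 3373841) = (1146294 - 3871931)*(27*55 + 3373841) = -2725637*(1485 + 3373841) = -2725637*3375326 = -9199913432662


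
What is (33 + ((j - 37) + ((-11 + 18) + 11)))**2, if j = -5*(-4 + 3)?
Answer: 361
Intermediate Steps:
j = 5 (j = -5*(-1) = 5)
(33 + ((j - 37) + ((-11 + 18) + 11)))**2 = (33 + ((5 - 37) + ((-11 + 18) + 11)))**2 = (33 + (-32 + (7 + 11)))**2 = (33 + (-32 + 18))**2 = (33 - 14)**2 = 19**2 = 361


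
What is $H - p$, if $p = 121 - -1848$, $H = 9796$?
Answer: $7827$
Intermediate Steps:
$p = 1969$ ($p = 121 + 1848 = 1969$)
$H - p = 9796 - 1969 = 7827$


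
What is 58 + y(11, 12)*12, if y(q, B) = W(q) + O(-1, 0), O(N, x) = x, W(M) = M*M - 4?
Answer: 1462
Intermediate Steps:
W(M) = -4 + M² (W(M) = M² - 4 = -4 + M²)
y(q, B) = -4 + q² (y(q, B) = (-4 + q²) + 0 = -4 + q²)
58 + y(11, 12)*12 = 58 + (-4 + 11²)*12 = 58 + (-4 + 121)*12 = 58 + 117*12 = 58 + 1404 = 1462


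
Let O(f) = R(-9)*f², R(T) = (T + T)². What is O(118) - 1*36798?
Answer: 4474578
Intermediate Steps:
R(T) = 4*T² (R(T) = (2*T)² = 4*T²)
O(f) = 324*f² (O(f) = (4*(-9)²)*f² = (4*81)*f² = 324*f²)
O(118) - 1*36798 = 324*118² - 1*36798 = 324*13924 - 36798 = 4511376 - 36798 = 4474578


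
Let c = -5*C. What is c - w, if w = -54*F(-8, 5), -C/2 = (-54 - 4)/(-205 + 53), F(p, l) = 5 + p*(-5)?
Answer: 92485/38 ≈ 2433.8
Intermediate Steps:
F(p, l) = 5 - 5*p
C = -29/38 (C = -2*(-54 - 4)/(-205 + 53) = -(-116)/(-152) = -(-116)*(-1)/152 = -2*29/76 = -29/38 ≈ -0.76316)
w = -2430 (w = -54*(5 - 5*(-8)) = -54*(5 + 40) = -54*45 = -27*90 = -2430)
c = 145/38 (c = -5*(-29/38) = 145/38 ≈ 3.8158)
c - w = 145/38 - 1*(-2430) = 145/38 + 2430 = 92485/38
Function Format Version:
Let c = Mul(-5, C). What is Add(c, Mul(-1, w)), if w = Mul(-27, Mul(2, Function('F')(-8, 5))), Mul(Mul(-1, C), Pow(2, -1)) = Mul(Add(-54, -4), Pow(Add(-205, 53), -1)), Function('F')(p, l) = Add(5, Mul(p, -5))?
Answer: Rational(92485, 38) ≈ 2433.8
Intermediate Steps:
Function('F')(p, l) = Add(5, Mul(-5, p))
C = Rational(-29, 38) (C = Mul(-2, Mul(Add(-54, -4), Pow(Add(-205, 53), -1))) = Mul(-2, Mul(-58, Pow(-152, -1))) = Mul(-2, Mul(-58, Rational(-1, 152))) = Mul(-2, Rational(29, 76)) = Rational(-29, 38) ≈ -0.76316)
w = -2430 (w = Mul(-27, Mul(2, Add(5, Mul(-5, -8)))) = Mul(-27, Mul(2, Add(5, 40))) = Mul(-27, Mul(2, 45)) = Mul(-27, 90) = -2430)
c = Rational(145, 38) (c = Mul(-5, Rational(-29, 38)) = Rational(145, 38) ≈ 3.8158)
Add(c, Mul(-1, w)) = Add(Rational(145, 38), Mul(-1, -2430)) = Add(Rational(145, 38), 2430) = Rational(92485, 38)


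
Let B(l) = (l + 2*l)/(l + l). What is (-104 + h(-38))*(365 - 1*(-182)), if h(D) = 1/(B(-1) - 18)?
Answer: -1878398/33 ≈ -56921.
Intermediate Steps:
B(l) = 3/2 (B(l) = (3*l)/((2*l)) = (3*l)*(1/(2*l)) = 3/2)
h(D) = -2/33 (h(D) = 1/(3/2 - 18) = 1/(-33/2) = -2/33)
(-104 + h(-38))*(365 - 1*(-182)) = (-104 - 2/33)*(365 - 1*(-182)) = -3434*(365 + 182)/33 = -3434/33*547 = -1878398/33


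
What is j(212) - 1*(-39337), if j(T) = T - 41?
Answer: 39508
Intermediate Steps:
j(T) = -41 + T
j(212) - 1*(-39337) = (-41 + 212) - 1*(-39337) = 171 + 39337 = 39508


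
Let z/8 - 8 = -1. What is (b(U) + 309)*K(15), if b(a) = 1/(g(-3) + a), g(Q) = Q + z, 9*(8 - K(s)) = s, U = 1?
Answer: 317053/162 ≈ 1957.1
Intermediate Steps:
z = 56 (z = 64 + 8*(-1) = 64 - 8 = 56)
K(s) = 8 - s/9
g(Q) = 56 + Q (g(Q) = Q + 56 = 56 + Q)
b(a) = 1/(53 + a) (b(a) = 1/((56 - 3) + a) = 1/(53 + a))
(b(U) + 309)*K(15) = (1/(53 + 1) + 309)*(8 - ⅑*15) = (1/54 + 309)*(8 - 5/3) = (1/54 + 309)*(19/3) = (16687/54)*(19/3) = 317053/162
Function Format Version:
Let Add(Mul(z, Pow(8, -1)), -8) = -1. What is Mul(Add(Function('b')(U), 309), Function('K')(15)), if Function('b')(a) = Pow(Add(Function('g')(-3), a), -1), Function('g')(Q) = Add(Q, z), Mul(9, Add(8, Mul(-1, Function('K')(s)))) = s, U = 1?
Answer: Rational(317053, 162) ≈ 1957.1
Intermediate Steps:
z = 56 (z = Add(64, Mul(8, -1)) = Add(64, -8) = 56)
Function('K')(s) = Add(8, Mul(Rational(-1, 9), s))
Function('g')(Q) = Add(56, Q) (Function('g')(Q) = Add(Q, 56) = Add(56, Q))
Function('b')(a) = Pow(Add(53, a), -1) (Function('b')(a) = Pow(Add(Add(56, -3), a), -1) = Pow(Add(53, a), -1))
Mul(Add(Function('b')(U), 309), Function('K')(15)) = Mul(Add(Pow(Add(53, 1), -1), 309), Add(8, Mul(Rational(-1, 9), 15))) = Mul(Add(Pow(54, -1), 309), Add(8, Rational(-5, 3))) = Mul(Add(Rational(1, 54), 309), Rational(19, 3)) = Mul(Rational(16687, 54), Rational(19, 3)) = Rational(317053, 162)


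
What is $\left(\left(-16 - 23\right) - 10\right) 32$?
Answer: $-1568$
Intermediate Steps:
$\left(\left(-16 - 23\right) - 10\right) 32 = \left(-39 - 10\right) 32 = \left(-49\right) 32 = -1568$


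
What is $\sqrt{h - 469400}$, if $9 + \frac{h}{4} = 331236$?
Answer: $2 \sqrt{213877} \approx 924.94$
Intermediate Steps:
$h = 1324908$ ($h = -36 + 4 \cdot 331236 = -36 + 1324944 = 1324908$)
$\sqrt{h - 469400} = \sqrt{1324908 - 469400} = \sqrt{855508} = 2 \sqrt{213877}$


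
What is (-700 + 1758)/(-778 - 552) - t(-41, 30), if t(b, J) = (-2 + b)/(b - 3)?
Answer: -51871/29260 ≈ -1.7728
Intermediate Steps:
t(b, J) = (-2 + b)/(-3 + b)
(-700 + 1758)/(-778 - 552) - t(-41, 30) = (-700 + 1758)/(-778 - 552) - (-2 - 41)/(-3 - 41) = 1058/(-1330) - (-43)/(-44) = 1058*(-1/1330) - (-1)*(-43)/44 = -529/665 - 1*43/44 = -529/665 - 43/44 = -51871/29260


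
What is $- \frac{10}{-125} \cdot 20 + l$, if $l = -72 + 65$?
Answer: $- \frac{27}{5} \approx -5.4$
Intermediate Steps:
$l = -7$
$- \frac{10}{-125} \cdot 20 + l = - \frac{10}{-125} \cdot 20 - 7 = \left(-10\right) \left(- \frac{1}{125}\right) 20 - 7 = \frac{2}{25} \cdot 20 - 7 = \frac{8}{5} - 7 = - \frac{27}{5}$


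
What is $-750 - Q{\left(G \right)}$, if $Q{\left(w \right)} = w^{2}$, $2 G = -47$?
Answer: $- \frac{5209}{4} \approx -1302.3$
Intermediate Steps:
$G = - \frac{47}{2}$ ($G = \frac{1}{2} \left(-47\right) = - \frac{47}{2} \approx -23.5$)
$-750 - Q{\left(G \right)} = -750 - \left(- \frac{47}{2}\right)^{2} = -750 - \frac{2209}{4} = - \frac{5209}{4}$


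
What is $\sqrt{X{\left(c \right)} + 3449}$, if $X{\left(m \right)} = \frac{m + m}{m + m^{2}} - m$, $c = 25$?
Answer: $\frac{\sqrt{578669}}{13} \approx 58.516$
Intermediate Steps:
$X{\left(m \right)} = - m + \frac{2 m}{m + m^{2}}$ ($X{\left(m \right)} = \frac{2 m}{m + m^{2}} - m = - m + \frac{2 m}{m + m^{2}}$)
$\sqrt{X{\left(c \right)} + 3449} = \sqrt{\frac{2 - 25 - 25^{2}}{1 + 25} + 3449} = \sqrt{\frac{2 - 25 - 625}{26} + 3449} = \sqrt{\frac{1}{26} \left(-648\right) + 3449} = \sqrt{- \frac{324}{13} + 3449} = \sqrt{\frac{44513}{13}} = \frac{\sqrt{578669}}{13}$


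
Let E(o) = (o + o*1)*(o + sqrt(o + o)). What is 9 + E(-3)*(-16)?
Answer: -279 + 96*I*sqrt(6) ≈ -279.0 + 235.15*I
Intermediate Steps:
E(o) = 2*o*(o + sqrt(2)*sqrt(o)) (E(o) = (o + o)*(o + sqrt(2*o)) = (2*o)*(o + sqrt(2)*sqrt(o)) = 2*o*(o + sqrt(2)*sqrt(o)))
9 + E(-3)*(-16) = 9 + (2*(-3)**2 + 2*sqrt(2)*(-3)**(3/2))*(-16) = 9 + (2*9 + 2*sqrt(2)*(-3*I*sqrt(3)))*(-16) = 9 + (18 - 6*I*sqrt(6))*(-16) = 9 + (-288 + 96*I*sqrt(6)) = -279 + 96*I*sqrt(6)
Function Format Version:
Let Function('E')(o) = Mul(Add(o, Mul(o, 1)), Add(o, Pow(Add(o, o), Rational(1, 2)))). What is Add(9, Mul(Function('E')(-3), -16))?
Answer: Add(-279, Mul(96, I, Pow(6, Rational(1, 2)))) ≈ Add(-279.00, Mul(235.15, I))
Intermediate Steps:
Function('E')(o) = Mul(2, o, Add(o, Mul(Pow(2, Rational(1, 2)), Pow(o, Rational(1, 2))))) (Function('E')(o) = Mul(Add(o, o), Add(o, Pow(Mul(2, o), Rational(1, 2)))) = Mul(Mul(2, o), Add(o, Mul(Pow(2, Rational(1, 2)), Pow(o, Rational(1, 2))))) = Mul(2, o, Add(o, Mul(Pow(2, Rational(1, 2)), Pow(o, Rational(1, 2))))))
Add(9, Mul(Function('E')(-3), -16)) = Add(9, Mul(Add(Mul(2, Pow(-3, 2)), Mul(2, Pow(2, Rational(1, 2)), Pow(-3, Rational(3, 2)))), -16)) = Add(9, Mul(Add(Mul(2, 9), Mul(2, Pow(2, Rational(1, 2)), Mul(-3, I, Pow(3, Rational(1, 2))))), -16)) = Add(9, Mul(Add(18, Mul(-6, I, Pow(6, Rational(1, 2)))), -16)) = Add(9, Add(-288, Mul(96, I, Pow(6, Rational(1, 2))))) = Add(-279, Mul(96, I, Pow(6, Rational(1, 2))))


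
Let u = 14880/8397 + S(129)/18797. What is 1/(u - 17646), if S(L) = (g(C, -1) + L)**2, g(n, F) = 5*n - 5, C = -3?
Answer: -52612803/928279033699 ≈ -5.6678e-5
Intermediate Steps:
g(n, F) = -5 + 5*n
S(L) = (-20 + L)**2 (S(L) = ((-5 + 5*(-3)) + L)**2 = ((-5 - 15) + L)**2 = (-20 + L)**2)
u = 126488039/52612803 (u = 14880/8397 + (-20 + 129)**2/18797 = 14880*(1/8397) + 109**2*(1/18797) = 4960/2799 + 11881*(1/18797) = 4960/2799 + 11881/18797 = 126488039/52612803 ≈ 2.4041)
1/(u - 17646) = 1/(126488039/52612803 - 17646) = 1/(-928279033699/52612803) = -52612803/928279033699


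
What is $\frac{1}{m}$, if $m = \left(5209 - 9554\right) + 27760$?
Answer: $\frac{1}{23415} \approx 4.2708 \cdot 10^{-5}$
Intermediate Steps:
$m = 23415$ ($m = -4345 + 27760 = 23415$)
$\frac{1}{m} = \frac{1}{23415}$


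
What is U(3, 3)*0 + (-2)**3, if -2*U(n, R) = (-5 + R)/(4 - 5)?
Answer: -8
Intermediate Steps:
U(n, R) = -5/2 + R/2 (U(n, R) = -(-5 + R)/(2*(4 - 5)) = -(-5 + R)/(2*(-1)) = -(-5 + R)*(-1)/2 = -(5 - R)/2 = -5/2 + R/2)
U(3, 3)*0 + (-2)**3 = (-5/2 + (1/2)*3)*0 + (-2)**3 = (-5/2 + 3/2)*0 - 8 = -1*0 - 8 = 0 - 8 = -8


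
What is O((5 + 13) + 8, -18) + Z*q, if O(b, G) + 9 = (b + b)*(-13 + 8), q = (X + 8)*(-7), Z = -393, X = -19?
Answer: -30530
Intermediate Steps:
q = 77 (q = (-19 + 8)*(-7) = -11*(-7) = 77)
O(b, G) = -9 - 10*b (O(b, G) = -9 + (b + b)*(-13 + 8) = -9 + (2*b)*(-5) = -9 - 10*b)
O((5 + 13) + 8, -18) + Z*q = (-9 - 10*((5 + 13) + 8)) - 393*77 = (-9 - 10*(18 + 8)) - 30261 = (-9 - 10*26) - 30261 = (-9 - 260) - 30261 = -269 - 30261 = -30530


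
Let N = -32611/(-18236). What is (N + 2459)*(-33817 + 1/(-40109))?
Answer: -30433419254728245/365713862 ≈ -8.3217e+7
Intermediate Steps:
N = 32611/18236 (N = -32611*(-1/18236) = 32611/18236 ≈ 1.7883)
(N + 2459)*(-33817 + 1/(-40109)) = (32611/18236 + 2459)*(-33817 + 1/(-40109)) = 44874935*(-33817 - 1/40109)/18236 = (44874935/18236)*(-1356366054/40109) = -30433419254728245/365713862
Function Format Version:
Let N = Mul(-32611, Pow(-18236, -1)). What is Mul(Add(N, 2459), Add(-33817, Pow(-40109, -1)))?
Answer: Rational(-30433419254728245, 365713862) ≈ -8.3217e+7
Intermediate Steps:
N = Rational(32611, 18236) (N = Mul(-32611, Rational(-1, 18236)) = Rational(32611, 18236) ≈ 1.7883)
Mul(Add(N, 2459), Add(-33817, Pow(-40109, -1))) = Mul(Add(Rational(32611, 18236), 2459), Add(-33817, Pow(-40109, -1))) = Mul(Rational(44874935, 18236), Add(-33817, Rational(-1, 40109))) = Mul(Rational(44874935, 18236), Rational(-1356366054, 40109)) = Rational(-30433419254728245, 365713862)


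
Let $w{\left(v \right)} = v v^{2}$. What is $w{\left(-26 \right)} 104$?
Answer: $-1827904$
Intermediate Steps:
$w{\left(v \right)} = v^{3}$
$w{\left(-26 \right)} 104 = \left(-26\right)^{3} \cdot 104 = \left(-17576\right) 104 = -1827904$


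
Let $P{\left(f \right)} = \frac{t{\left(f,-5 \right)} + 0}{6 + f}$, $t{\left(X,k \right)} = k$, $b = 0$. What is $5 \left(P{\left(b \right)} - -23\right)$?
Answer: $\frac{665}{6} \approx 110.83$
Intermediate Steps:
$P{\left(f \right)} = - \frac{5}{6 + f}$ ($P{\left(f \right)} = \frac{-5 + 0}{6 + f} = - \frac{5}{6 + f}$)
$5 \left(P{\left(b \right)} - -23\right) = 5 \left(- \frac{5}{6 + 0} - -23\right) = 5 \left(- \frac{5}{6} + 23\right) = 5 \cdot \frac{133}{6} = \frac{665}{6}$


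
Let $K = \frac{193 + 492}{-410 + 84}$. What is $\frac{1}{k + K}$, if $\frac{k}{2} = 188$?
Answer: $\frac{326}{121891} \approx 0.0026745$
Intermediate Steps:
$k = 376$ ($k = 2 \cdot 188 = 376$)
$K = - \frac{685}{326}$ ($K = \frac{685}{-326} = 685 \left(- \frac{1}{326}\right) = - \frac{685}{326} \approx -2.1012$)
$\frac{1}{k + K} = \frac{1}{376 - \frac{685}{326}} = \frac{1}{\frac{121891}{326}} = \frac{326}{121891}$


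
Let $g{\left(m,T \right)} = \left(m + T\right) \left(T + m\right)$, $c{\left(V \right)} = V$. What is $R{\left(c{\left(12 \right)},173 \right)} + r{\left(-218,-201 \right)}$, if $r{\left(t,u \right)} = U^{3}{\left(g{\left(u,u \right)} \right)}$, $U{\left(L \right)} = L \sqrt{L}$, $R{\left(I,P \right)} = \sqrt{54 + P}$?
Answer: $274179182859404002202112 + \sqrt{227} \approx 2.7418 \cdot 10^{23}$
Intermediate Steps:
$g{\left(m,T \right)} = \left(T + m\right)^{2}$ ($g{\left(m,T \right)} = \left(T + m\right) \left(T + m\right) = \left(T + m\right)^{2}$)
$U{\left(L \right)} = L^{\frac{3}{2}}$
$r{\left(t,u \right)} = 512 \left(u^{2}\right)^{\frac{9}{2}}$ ($r{\left(t,u \right)} = \left(\left(\left(u + u\right)^{2}\right)^{\frac{3}{2}}\right)^{3} = \left(\left(\left(2 u\right)^{2}\right)^{\frac{3}{2}}\right)^{3} = \left(\left(4 u^{2}\right)^{\frac{3}{2}}\right)^{3} = \left(8 \left(u^{2}\right)^{\frac{3}{2}}\right)^{3} = 512 \left(u^{2}\right)^{\frac{9}{2}}$)
$R{\left(c{\left(12 \right)},173 \right)} + r{\left(-218,-201 \right)} = \sqrt{54 + 173} + 512 \left(\left(-201\right)^{2}\right)^{\frac{9}{2}} = \sqrt{227} + 512 \cdot 40401^{\frac{9}{2}} = \sqrt{227} + 512 \cdot 535506216522273441801 = \sqrt{227} + 274179182859404002202112 = 274179182859404002202112 + \sqrt{227}$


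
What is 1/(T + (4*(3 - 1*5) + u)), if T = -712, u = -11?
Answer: -1/731 ≈ -0.0013680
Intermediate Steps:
1/(T + (4*(3 - 1*5) + u)) = 1/(-712 + (4*(3 - 1*5) - 11)) = 1/(-712 + (4*(3 - 5) - 11)) = 1/(-712 + (4*(-2) - 11)) = 1/(-712 + (-8 - 11)) = 1/(-712 - 19) = 1/(-731) = -1/731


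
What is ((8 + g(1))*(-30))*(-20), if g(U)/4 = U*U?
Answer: 7200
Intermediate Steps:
g(U) = 4*U² (g(U) = 4*(U*U) = 4*U²)
((8 + g(1))*(-30))*(-20) = ((8 + 4*1²)*(-30))*(-20) = ((8 + 4*1)*(-30))*(-20) = ((8 + 4)*(-30))*(-20) = (12*(-30))*(-20) = -360*(-20) = 7200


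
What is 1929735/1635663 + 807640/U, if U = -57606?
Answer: -201643758485/15704000463 ≈ -12.840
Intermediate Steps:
1929735/1635663 + 807640/U = 1929735/1635663 + 807640/(-57606) = 1929735*(1/1635663) + 807640*(-1/57606) = 643245/545221 - 403820/28803 = -201643758485/15704000463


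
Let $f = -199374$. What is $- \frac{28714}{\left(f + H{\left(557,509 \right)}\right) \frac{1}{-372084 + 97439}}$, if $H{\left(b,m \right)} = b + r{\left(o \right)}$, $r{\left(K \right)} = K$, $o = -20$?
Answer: $- \frac{7886156530}{198837} \approx -39661.0$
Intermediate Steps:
$H{\left(b,m \right)} = -20 + b$ ($H{\left(b,m \right)} = b - 20 = -20 + b$)
$- \frac{28714}{\left(f + H{\left(557,509 \right)}\right) \frac{1}{-372084 + 97439}} = - \frac{28714}{\left(-199374 + \left(-20 + 557\right)\right) \frac{1}{-372084 + 97439}} = - \frac{28714}{\left(-199374 + 537\right) \frac{1}{-274645}} = - \frac{28714}{\left(-198837\right) \left(- \frac{1}{274645}\right)} = - \frac{28714}{\frac{198837}{274645}} = \left(-28714\right) \frac{274645}{198837} = - \frac{7886156530}{198837}$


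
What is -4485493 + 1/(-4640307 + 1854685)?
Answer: -12494887981647/2785622 ≈ -4.4855e+6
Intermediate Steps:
-4485493 + 1/(-4640307 + 1854685) = -4485493 + 1/(-2785622) = -4485493 - 1/2785622 = -12494887981647/2785622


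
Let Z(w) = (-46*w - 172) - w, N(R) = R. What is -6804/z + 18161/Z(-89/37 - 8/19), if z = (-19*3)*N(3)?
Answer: -221766065/523013 ≈ -424.02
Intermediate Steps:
Z(w) = -172 - 47*w (Z(w) = (-172 - 46*w) - w = -172 - 47*w)
z = -171 (z = -19*3*3 = -57*3 = -171)
-6804/z + 18161/Z(-89/37 - 8/19) = -6804/(-171) + 18161/(-172 - 47*(-89/37 - 8/19)) = -6804*(-1/171) + 18161/(-172 - 47*(-89*1/37 - 8*1/19)) = 756/19 + 18161/(-172 - 47*(-89/37 - 8/19)) = 756/19 + 18161/(-172 - 47*(-1987/703)) = 756/19 + 18161/(-172 + 93389/703) = 756/19 + 18161/(-27527/703) = 756/19 + 18161*(-703/27527) = 756/19 - 12767183/27527 = -221766065/523013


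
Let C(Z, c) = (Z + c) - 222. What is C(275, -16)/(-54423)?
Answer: -37/54423 ≈ -0.00067986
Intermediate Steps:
C(Z, c) = -222 + Z + c
C(275, -16)/(-54423) = (-222 + 275 - 16)/(-54423) = 37*(-1/54423) = -37/54423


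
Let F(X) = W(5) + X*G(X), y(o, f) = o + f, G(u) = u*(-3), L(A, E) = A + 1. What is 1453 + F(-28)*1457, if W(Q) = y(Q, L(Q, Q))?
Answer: -3409384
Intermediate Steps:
L(A, E) = 1 + A
G(u) = -3*u
y(o, f) = f + o
W(Q) = 1 + 2*Q (W(Q) = (1 + Q) + Q = 1 + 2*Q)
F(X) = 11 - 3*X² (F(X) = (1 + 2*5) + X*(-3*X) = (1 + 10) - 3*X² = 11 - 3*X²)
1453 + F(-28)*1457 = 1453 + (11 - 3*(-28)²)*1457 = 1453 + (11 - 3*784)*1457 = 1453 + (11 - 2352)*1457 = 1453 - 2341*1457 = 1453 - 3410837 = -3409384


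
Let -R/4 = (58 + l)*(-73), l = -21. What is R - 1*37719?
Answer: -26915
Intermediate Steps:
R = 10804 (R = -4*(58 - 21)*(-73) = -148*(-73) = -4*(-2701) = 10804)
R - 1*37719 = 10804 - 1*37719 = 10804 - 37719 = -26915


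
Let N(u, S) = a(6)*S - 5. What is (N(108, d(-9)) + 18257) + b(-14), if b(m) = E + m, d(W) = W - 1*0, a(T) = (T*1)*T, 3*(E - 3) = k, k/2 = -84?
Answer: 17861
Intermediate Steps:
k = -168 (k = 2*(-84) = -168)
E = -53 (E = 3 + (⅓)*(-168) = 3 - 56 = -53)
a(T) = T² (a(T) = T*T = T²)
d(W) = W (d(W) = W + 0 = W)
N(u, S) = -5 + 36*S (N(u, S) = 6²*S - 5 = 36*S - 5 = -5 + 36*S)
b(m) = -53 + m
(N(108, d(-9)) + 18257) + b(-14) = ((-5 + 36*(-9)) + 18257) + (-53 - 14) = ((-5 - 324) + 18257) - 67 = (-329 + 18257) - 67 = 17928 - 67 = 17861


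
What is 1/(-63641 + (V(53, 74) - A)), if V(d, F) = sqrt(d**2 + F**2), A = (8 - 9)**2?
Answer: -63642/4050295879 - sqrt(8285)/4050295879 ≈ -1.5735e-5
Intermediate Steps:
A = 1 (A = (-1)**2 = 1)
V(d, F) = sqrt(F**2 + d**2)
1/(-63641 + (V(53, 74) - A)) = 1/(-63641 + (sqrt(74**2 + 53**2) - 1*1)) = 1/(-63641 + (sqrt(5476 + 2809) - 1)) = 1/(-63641 + (sqrt(8285) - 1)) = 1/(-63641 + (-1 + sqrt(8285))) = 1/(-63642 + sqrt(8285))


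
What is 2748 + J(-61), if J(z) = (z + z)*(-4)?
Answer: 3236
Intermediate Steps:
J(z) = -8*z (J(z) = (2*z)*(-4) = -8*z)
2748 + J(-61) = 2748 - 8*(-61) = 2748 + 488 = 3236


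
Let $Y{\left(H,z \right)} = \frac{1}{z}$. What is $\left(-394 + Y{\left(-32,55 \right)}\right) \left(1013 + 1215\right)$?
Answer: $- \frac{48278532}{55} \approx -8.7779 \cdot 10^{5}$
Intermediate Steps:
$\left(-394 + Y{\left(-32,55 \right)}\right) \left(1013 + 1215\right) = \left(-394 + \frac{1}{55}\right) \left(1013 + 1215\right) = \left(-394 + \frac{1}{55}\right) 2228 = \left(- \frac{21669}{55}\right) 2228 = - \frac{48278532}{55}$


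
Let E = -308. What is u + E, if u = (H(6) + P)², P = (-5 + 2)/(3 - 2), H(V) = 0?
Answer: -299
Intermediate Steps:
P = -3 (P = -3/1 = -3*1 = -3)
u = 9 (u = (0 - 3)² = (-3)² = 9)
u + E = 9 - 308 = -299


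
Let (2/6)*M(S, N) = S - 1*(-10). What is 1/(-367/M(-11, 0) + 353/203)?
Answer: 609/75560 ≈ 0.0080598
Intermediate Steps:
M(S, N) = 30 + 3*S (M(S, N) = 3*(S - 1*(-10)) = 3*(S + 10) = 3*(10 + S) = 30 + 3*S)
1/(-367/M(-11, 0) + 353/203) = 1/(-367/(30 + 3*(-11)) + 353/203) = 1/(-367/(30 - 33) + 353*(1/203)) = 1/(-367/(-3) + 353/203) = 1/(-367*(-⅓) + 353/203) = 1/(367/3 + 353/203) = 1/(75560/609) = 609/75560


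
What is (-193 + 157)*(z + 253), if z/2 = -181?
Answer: 3924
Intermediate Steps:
z = -362 (z = 2*(-181) = -362)
(-193 + 157)*(z + 253) = (-193 + 157)*(-362 + 253) = -36*(-109) = 3924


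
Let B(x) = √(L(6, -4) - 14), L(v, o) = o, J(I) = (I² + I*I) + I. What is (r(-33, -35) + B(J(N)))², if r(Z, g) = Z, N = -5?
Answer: 1071 - 198*I*√2 ≈ 1071.0 - 280.01*I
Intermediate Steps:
J(I) = I + 2*I² (J(I) = (I² + I²) + I = 2*I² + I = I + 2*I²)
B(x) = 3*I*√2 (B(x) = √(-4 - 14) = √(-18) = 3*I*√2)
(r(-33, -35) + B(J(N)))² = (-33 + 3*I*√2)²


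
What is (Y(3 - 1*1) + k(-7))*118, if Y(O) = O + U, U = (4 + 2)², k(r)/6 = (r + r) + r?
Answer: -10384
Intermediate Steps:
k(r) = 18*r (k(r) = 6*((r + r) + r) = 6*(2*r + r) = 6*(3*r) = 18*r)
U = 36 (U = 6² = 36)
Y(O) = 36 + O (Y(O) = O + 36 = 36 + O)
(Y(3 - 1*1) + k(-7))*118 = ((36 + (3 - 1*1)) + 18*(-7))*118 = ((36 + (3 - 1)) - 126)*118 = ((36 + 2) - 126)*118 = (38 - 126)*118 = -88*118 = -10384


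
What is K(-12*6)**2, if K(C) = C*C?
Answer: 26873856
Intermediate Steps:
K(C) = C**2
K(-12*6)**2 = ((-12*6)**2)**2 = ((-72)**2)**2 = 5184**2 = 26873856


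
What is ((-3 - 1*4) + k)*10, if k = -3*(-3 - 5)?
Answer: 170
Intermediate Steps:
k = 24 (k = -3*(-8) = 24)
((-3 - 1*4) + k)*10 = ((-3 - 1*4) + 24)*10 = ((-3 - 4) + 24)*10 = (-7 + 24)*10 = 17*10 = 170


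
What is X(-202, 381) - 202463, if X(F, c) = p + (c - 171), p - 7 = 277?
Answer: -201969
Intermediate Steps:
p = 284 (p = 7 + 277 = 284)
X(F, c) = 113 + c (X(F, c) = 284 + (c - 171) = 284 + (-171 + c) = 113 + c)
X(-202, 381) - 202463 = (113 + 381) - 202463 = 494 - 202463 = -201969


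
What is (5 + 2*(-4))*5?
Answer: -15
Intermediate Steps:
(5 + 2*(-4))*5 = (5 - 8)*5 = -3*5 = -15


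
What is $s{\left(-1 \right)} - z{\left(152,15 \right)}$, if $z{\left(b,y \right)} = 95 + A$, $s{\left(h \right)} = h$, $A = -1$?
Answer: $-95$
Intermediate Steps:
$z{\left(b,y \right)} = 94$ ($z{\left(b,y \right)} = 95 - 1 = 94$)
$s{\left(-1 \right)} - z{\left(152,15 \right)} = -1 - 94 = -95$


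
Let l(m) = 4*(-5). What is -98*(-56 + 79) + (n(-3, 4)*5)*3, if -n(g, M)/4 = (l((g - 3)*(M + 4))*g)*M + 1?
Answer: -16714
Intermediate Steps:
l(m) = -20
n(g, M) = -4 + 80*M*g (n(g, M) = -4*((-20*g)*M + 1) = -4*(-20*M*g + 1) = -4*(1 - 20*M*g) = -4 + 80*M*g)
-98*(-56 + 79) + (n(-3, 4)*5)*3 = -98*(-56 + 79) + ((-4 + 80*4*(-3))*5)*3 = -98*23 + ((-4 - 960)*5)*3 = -2254 - 964*5*3 = -2254 - 4820*3 = -2254 - 14460 = -16714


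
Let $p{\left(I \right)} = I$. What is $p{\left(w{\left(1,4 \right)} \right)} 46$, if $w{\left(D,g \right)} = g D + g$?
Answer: $368$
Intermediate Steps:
$w{\left(D,g \right)} = g + D g$ ($w{\left(D,g \right)} = D g + g = g + D g$)
$p{\left(w{\left(1,4 \right)} \right)} 46 = 4 \left(1 + 1\right) 46 = 4 \cdot 2 \cdot 46 = 8 \cdot 46 = 368$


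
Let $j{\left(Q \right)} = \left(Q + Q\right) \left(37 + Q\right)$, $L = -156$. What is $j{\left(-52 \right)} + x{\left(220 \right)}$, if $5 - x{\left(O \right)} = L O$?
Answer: $35885$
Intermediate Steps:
$x{\left(O \right)} = 5 + 156 O$ ($x{\left(O \right)} = 5 - - 156 O = 5 + 156 O$)
$j{\left(Q \right)} = 2 Q \left(37 + Q\right)$
$j{\left(-52 \right)} + x{\left(220 \right)} = 2 \left(-52\right) \left(37 - 52\right) + \left(5 + 156 \cdot 220\right) = 2 \left(-52\right) \left(-15\right) + \left(5 + 34320\right) = 1560 + 34325 = 35885$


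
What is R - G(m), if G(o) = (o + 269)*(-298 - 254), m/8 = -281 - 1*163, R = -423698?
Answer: -2235914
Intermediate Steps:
m = -3552 (m = 8*(-281 - 1*163) = 8*(-281 - 163) = 8*(-444) = -3552)
G(o) = -148488 - 552*o (G(o) = (269 + o)*(-552) = -148488 - 552*o)
R - G(m) = -423698 - (-148488 - 552*(-3552)) = -423698 - (-148488 + 1960704) = -423698 - 1*1812216 = -423698 - 1812216 = -2235914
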